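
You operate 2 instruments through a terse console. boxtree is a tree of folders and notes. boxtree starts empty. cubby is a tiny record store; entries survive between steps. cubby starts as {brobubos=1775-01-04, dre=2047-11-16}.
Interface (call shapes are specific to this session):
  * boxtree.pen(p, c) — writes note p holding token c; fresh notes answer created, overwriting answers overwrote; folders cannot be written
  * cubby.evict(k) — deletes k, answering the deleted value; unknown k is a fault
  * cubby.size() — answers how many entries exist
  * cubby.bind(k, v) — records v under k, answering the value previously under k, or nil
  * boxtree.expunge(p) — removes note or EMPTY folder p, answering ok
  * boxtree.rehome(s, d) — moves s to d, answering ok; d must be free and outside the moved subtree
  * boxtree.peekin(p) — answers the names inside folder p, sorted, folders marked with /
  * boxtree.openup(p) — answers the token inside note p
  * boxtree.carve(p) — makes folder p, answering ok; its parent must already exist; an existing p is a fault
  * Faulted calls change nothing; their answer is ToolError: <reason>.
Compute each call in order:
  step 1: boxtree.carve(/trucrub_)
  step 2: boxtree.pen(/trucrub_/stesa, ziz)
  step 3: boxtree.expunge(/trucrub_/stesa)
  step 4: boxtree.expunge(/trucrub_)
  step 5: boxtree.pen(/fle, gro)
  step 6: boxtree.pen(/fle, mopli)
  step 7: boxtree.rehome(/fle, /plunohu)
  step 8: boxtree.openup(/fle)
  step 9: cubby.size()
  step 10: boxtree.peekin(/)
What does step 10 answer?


→ carve(p='/trucrub_')
← ok
→ pen(p='/trucrub_/stesa', c='ziz')
← created
→ expunge(p='/trucrub_/stesa')
← ok
→ expunge(p='/trucrub_')
← ok
→ pen(p='/fle', c='gro')
← created
→ pen(p='/fle', c='mopli')
← overwrote
→ rehome(s='/fle', d='/plunohu')
← ok
→ openup(p='/fle')
← ToolError: not found
→ size()
← 2
→ peekin(p='/')
← [plunohu]

Answer: [plunohu]


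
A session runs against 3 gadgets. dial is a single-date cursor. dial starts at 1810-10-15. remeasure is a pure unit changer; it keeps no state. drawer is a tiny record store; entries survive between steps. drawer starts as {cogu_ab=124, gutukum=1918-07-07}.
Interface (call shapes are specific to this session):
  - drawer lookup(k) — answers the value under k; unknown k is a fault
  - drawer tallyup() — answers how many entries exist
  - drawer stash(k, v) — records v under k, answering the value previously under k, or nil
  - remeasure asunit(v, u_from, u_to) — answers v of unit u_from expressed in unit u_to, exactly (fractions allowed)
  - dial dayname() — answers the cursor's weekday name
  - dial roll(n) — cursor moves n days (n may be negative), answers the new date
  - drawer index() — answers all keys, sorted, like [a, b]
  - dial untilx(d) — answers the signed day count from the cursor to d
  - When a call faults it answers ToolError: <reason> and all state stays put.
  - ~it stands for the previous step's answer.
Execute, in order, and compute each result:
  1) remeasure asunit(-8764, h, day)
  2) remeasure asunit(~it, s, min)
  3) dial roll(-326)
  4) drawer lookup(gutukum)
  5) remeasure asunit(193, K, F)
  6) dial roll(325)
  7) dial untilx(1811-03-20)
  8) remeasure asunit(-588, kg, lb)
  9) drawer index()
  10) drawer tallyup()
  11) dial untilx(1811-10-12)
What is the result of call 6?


% 1. remeasure asunit(v=-8764, u_from=h, u_to=day) -> -2191/6
% 2. remeasure asunit(v=~it, u_from=s, u_to=min) -> -2191/360
% 3. dial roll(n=-326) -> 1809-11-23
% 4. drawer lookup(k=gutukum) -> 1918-07-07
% 5. remeasure asunit(v=193, u_from=K, u_to=F) -> -11227/100
% 6. dial roll(n=325) -> 1810-10-14
% 7. dial untilx(d=1811-03-20) -> 157
% 8. remeasure asunit(v=-588, u_from=kg, u_to=lb) -> -8400000000/6479891
% 9. drawer index() -> [cogu_ab, gutukum]
% 10. drawer tallyup() -> 2
% 11. dial untilx(d=1811-10-12) -> 363

Answer: 1810-10-14


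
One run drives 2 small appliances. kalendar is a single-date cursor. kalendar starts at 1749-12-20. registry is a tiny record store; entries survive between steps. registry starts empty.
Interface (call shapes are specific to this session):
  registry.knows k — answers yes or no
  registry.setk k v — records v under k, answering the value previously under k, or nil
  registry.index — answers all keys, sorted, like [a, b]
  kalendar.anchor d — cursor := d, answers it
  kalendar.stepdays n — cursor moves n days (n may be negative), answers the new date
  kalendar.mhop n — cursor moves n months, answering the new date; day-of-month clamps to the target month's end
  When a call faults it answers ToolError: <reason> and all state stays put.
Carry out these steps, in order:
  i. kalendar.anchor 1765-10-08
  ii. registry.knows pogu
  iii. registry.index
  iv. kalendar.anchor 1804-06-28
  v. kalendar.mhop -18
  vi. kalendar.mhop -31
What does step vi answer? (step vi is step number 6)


I run kalendar.anchor on 1765-10-08, and see 1765-10-08.
I call registry.knows on pogu, and see no.
I call registry.index(), — result: [].
I use kalendar.anchor on 1804-06-28, giving 1804-06-28.
I call kalendar.mhop on -18, and observe 1802-12-28.
Then kalendar.mhop on -31, and observe 1800-05-28.

Answer: 1800-05-28


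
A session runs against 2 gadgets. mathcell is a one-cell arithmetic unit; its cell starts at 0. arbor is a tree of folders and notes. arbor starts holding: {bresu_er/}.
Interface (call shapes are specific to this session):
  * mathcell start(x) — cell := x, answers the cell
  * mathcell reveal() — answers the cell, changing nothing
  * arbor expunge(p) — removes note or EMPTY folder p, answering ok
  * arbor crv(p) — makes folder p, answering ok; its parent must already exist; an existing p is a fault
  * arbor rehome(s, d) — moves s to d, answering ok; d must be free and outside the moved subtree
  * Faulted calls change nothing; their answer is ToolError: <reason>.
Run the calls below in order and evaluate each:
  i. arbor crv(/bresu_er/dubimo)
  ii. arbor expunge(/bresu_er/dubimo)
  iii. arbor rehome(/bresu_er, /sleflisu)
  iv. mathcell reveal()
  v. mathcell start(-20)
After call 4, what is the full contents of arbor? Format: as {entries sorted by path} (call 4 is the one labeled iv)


Answer: {sleflisu/}

Derivation:
CALL arbor crv[p: /bresu_er/dubimo]
RET  ok
CALL arbor expunge[p: /bresu_er/dubimo]
RET  ok
CALL arbor rehome[s: /bresu_er; d: /sleflisu]
RET  ok
CALL mathcell reveal[]
RET  0
CALL mathcell start[x: -20]
RET  -20


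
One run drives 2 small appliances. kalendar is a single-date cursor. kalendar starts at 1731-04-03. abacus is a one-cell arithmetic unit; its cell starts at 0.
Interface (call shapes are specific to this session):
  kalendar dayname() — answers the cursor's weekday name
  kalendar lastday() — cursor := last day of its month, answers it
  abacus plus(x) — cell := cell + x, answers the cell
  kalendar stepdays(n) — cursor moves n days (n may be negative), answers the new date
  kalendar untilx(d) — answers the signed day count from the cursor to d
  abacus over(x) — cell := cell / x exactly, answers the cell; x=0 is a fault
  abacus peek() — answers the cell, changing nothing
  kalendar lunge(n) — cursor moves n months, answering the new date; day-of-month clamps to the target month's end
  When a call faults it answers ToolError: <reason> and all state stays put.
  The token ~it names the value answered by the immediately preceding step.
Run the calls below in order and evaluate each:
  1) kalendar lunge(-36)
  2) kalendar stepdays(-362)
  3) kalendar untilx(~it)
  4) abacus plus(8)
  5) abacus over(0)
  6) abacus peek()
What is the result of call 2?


·→ kalendar lunge(n→-36)
·← 1728-04-03
·→ kalendar stepdays(n→-362)
·← 1727-04-07
·→ kalendar untilx(d→~it)
·← 0
·→ abacus plus(x→8)
·← 8
·→ abacus over(x→0)
·← ToolError: division by zero
·→ abacus peek()
·← 8

Answer: 1727-04-07


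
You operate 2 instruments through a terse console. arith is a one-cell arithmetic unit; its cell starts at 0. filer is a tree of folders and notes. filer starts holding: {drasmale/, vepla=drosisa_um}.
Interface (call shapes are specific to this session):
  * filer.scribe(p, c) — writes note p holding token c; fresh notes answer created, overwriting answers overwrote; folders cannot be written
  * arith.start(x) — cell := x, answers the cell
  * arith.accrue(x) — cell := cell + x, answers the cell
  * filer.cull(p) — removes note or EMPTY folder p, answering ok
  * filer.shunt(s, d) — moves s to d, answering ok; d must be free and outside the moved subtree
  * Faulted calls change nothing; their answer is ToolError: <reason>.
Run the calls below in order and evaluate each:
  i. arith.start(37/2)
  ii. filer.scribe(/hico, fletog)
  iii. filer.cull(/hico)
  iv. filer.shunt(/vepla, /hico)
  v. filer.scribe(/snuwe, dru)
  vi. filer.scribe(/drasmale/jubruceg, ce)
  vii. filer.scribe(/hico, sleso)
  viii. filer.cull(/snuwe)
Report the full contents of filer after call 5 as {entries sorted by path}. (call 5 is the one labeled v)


$ start 37/2
  37/2
$ scribe /hico fletog
  created
$ cull /hico
  ok
$ shunt /vepla /hico
  ok
$ scribe /snuwe dru
  created
$ scribe /drasmale/jubruceg ce
  created
$ scribe /hico sleso
  overwrote
$ cull /snuwe
  ok

Answer: {drasmale/, hico=drosisa_um, snuwe=dru}


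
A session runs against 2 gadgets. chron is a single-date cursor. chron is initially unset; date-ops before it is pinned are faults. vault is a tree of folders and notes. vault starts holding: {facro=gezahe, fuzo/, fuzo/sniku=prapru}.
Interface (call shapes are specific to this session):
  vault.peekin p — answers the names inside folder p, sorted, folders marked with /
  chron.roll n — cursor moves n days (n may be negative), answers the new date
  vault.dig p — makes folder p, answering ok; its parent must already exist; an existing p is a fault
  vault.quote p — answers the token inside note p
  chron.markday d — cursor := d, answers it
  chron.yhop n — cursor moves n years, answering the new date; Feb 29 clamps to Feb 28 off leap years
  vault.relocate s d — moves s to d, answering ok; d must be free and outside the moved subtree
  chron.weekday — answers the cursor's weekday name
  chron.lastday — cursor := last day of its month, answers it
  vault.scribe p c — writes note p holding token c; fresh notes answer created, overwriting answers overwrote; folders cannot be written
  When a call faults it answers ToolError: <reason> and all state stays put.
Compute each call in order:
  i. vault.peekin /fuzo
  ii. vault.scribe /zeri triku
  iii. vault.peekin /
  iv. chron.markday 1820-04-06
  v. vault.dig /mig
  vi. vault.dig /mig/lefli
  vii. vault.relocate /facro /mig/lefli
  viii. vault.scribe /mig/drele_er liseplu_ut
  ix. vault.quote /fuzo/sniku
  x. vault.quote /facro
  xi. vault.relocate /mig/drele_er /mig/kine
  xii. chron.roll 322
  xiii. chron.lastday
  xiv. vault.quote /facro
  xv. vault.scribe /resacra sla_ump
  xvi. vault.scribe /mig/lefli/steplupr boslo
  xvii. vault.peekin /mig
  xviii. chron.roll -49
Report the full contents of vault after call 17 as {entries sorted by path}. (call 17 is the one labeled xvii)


Answer: {facro=gezahe, fuzo/, fuzo/sniku=prapru, mig/, mig/kine=liseplu_ut, mig/lefli/, mig/lefli/steplupr=boslo, resacra=sla_ump, zeri=triku}

Derivation:
I invoke peekin passing p='/fuzo', which returns [sniku].
I try scribe passing p='/zeri', c='triku', which returns created.
Using peekin passing p='/', giving [facro, fuzo/, zeri].
Using markday passing d='1820-04-06', giving 1820-04-06.
Using dig passing p='/mig', → ok.
Now I run dig passing p='/mig/lefli', and observe ok.
Next I call relocate passing s='/facro', d='/mig/lefli': ToolError: exists.
I use scribe passing p='/mig/drele_er', c='liseplu_ut', giving created.
Then quote passing p='/fuzo/sniku', which returns prapru.
Calling quote passing p='/facro', which returns gezahe.
Then relocate passing s='/mig/drele_er', d='/mig/kine', which returns ok.
I invoke roll passing n='322', which returns 1821-02-22.
Then lastday, which returns 1821-02-28.
I call quote passing p='/facro', and see gezahe.
I use scribe passing p='/resacra', c='sla_ump', yielding created.
I try scribe passing p='/mig/lefli/steplupr', c='boslo', giving created.
I call peekin passing p='/mig', and see [kine, lefli/].
I run roll passing n='-49', → 1821-01-10.


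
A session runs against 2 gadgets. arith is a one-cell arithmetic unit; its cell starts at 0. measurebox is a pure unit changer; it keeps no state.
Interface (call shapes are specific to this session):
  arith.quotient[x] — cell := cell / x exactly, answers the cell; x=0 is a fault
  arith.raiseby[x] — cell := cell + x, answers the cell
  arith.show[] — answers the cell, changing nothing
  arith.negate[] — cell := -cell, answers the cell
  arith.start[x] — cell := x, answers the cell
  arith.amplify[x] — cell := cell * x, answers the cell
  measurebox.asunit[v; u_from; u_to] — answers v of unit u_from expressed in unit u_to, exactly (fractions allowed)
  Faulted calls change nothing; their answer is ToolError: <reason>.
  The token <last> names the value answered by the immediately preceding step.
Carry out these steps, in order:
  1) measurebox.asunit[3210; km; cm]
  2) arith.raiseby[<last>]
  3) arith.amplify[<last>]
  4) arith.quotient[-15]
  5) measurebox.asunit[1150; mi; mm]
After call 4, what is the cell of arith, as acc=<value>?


Answer: acc=-6869400000000000

Derivation:
==> asunit(v=3210, u_from=km, u_to=cm)
<== 321000000
==> raiseby(x=<last>)
<== 321000000
==> amplify(x=<last>)
<== 103041000000000000
==> quotient(x=-15)
<== -6869400000000000
==> asunit(v=1150, u_from=mi, u_to=mm)
<== 1850745600


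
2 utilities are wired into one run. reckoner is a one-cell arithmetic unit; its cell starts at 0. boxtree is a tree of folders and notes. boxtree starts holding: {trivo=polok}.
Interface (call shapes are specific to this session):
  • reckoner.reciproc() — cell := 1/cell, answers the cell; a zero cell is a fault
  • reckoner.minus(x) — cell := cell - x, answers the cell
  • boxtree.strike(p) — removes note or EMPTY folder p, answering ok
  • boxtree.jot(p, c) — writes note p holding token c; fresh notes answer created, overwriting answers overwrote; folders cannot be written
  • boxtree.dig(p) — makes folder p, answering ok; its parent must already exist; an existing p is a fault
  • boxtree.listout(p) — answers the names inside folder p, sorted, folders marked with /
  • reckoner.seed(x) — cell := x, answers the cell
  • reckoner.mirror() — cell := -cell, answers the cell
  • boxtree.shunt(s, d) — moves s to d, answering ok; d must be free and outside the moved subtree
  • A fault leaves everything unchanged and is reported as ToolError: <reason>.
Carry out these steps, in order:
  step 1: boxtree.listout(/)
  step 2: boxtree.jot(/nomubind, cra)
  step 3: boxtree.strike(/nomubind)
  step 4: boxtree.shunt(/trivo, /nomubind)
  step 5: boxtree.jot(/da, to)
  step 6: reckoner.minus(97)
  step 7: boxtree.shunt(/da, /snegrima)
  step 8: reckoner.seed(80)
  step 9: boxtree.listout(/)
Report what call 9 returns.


-> boxtree.listout(p: /)
<- [trivo]
-> boxtree.jot(p: /nomubind, c: cra)
<- created
-> boxtree.strike(p: /nomubind)
<- ok
-> boxtree.shunt(s: /trivo, d: /nomubind)
<- ok
-> boxtree.jot(p: /da, c: to)
<- created
-> reckoner.minus(x: 97)
<- -97
-> boxtree.shunt(s: /da, d: /snegrima)
<- ok
-> reckoner.seed(x: 80)
<- 80
-> boxtree.listout(p: /)
<- [nomubind, snegrima]

Answer: [nomubind, snegrima]


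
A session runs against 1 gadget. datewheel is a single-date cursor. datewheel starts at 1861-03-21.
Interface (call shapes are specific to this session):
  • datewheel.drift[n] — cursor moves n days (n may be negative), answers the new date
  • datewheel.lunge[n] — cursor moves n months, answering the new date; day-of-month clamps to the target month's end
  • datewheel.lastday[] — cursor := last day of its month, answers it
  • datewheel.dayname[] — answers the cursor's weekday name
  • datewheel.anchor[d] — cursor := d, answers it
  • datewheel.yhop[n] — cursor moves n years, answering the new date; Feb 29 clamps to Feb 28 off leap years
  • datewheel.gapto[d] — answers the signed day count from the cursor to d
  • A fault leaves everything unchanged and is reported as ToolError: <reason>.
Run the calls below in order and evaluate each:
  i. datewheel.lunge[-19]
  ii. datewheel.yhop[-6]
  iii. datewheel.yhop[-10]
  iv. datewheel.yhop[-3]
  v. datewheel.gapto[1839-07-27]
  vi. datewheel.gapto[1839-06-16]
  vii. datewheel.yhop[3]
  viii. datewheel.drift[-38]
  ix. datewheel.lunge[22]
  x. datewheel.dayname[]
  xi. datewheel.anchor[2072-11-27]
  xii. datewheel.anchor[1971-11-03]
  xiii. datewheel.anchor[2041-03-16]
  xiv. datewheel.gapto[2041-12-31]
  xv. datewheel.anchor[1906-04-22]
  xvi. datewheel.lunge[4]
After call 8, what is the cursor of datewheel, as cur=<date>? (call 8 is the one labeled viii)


Next I call datewheel.lunge(n='-19'), and get 1859-08-21.
I try datewheel.yhop(n='-6'), → 1853-08-21.
Now I run datewheel.yhop(n='-10'): 1843-08-21.
I try datewheel.yhop(n='-3'), yielding 1840-08-21.
I call datewheel.gapto(d='1839-07-27'), and observe -391.
Calling datewheel.gapto(d='1839-06-16'): -432.
I use datewheel.yhop(n='3'), and see 1843-08-21.
Using datewheel.drift(n='-38'), and get 1843-07-14.
Then datewheel.lunge(n='22'), giving 1845-05-14.
Calling datewheel.dayname(), yielding Wednesday.
I call datewheel.anchor(d='2072-11-27'), yielding 2072-11-27.
I invoke datewheel.anchor(d='1971-11-03'), and observe 1971-11-03.
I invoke datewheel.anchor(d='2041-03-16'), → 2041-03-16.
I try datewheel.gapto(d='2041-12-31'), → 290.
I call datewheel.anchor(d='1906-04-22'), giving 1906-04-22.
I run datewheel.lunge(n='4'), which returns 1906-08-22.

Answer: cur=1843-07-14


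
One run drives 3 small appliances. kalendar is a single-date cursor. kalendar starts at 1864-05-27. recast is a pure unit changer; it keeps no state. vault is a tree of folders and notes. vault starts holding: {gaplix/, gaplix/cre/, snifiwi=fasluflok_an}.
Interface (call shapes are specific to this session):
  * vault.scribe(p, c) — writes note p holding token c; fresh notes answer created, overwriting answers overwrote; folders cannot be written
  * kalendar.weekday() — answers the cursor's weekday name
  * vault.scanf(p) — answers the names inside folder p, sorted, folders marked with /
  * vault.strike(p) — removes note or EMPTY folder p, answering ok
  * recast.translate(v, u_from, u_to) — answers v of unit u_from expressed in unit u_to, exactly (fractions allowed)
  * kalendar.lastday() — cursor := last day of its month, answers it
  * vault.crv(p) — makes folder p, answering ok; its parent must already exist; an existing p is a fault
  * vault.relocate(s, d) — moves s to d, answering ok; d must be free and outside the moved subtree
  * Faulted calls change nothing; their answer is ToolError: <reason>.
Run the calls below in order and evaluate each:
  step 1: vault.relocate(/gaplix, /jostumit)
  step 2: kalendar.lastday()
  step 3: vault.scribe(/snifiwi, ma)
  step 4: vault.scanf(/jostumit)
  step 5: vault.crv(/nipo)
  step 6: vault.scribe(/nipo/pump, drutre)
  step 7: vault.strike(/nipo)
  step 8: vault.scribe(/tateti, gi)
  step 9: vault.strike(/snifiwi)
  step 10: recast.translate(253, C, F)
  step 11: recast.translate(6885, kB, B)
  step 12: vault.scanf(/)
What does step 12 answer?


-- 1. vault.relocate(s='/gaplix', d='/jostumit') == ok
-- 2. kalendar.lastday() == 1864-05-31
-- 3. vault.scribe(p='/snifiwi', c='ma') == overwrote
-- 4. vault.scanf(p='/jostumit') == [cre/]
-- 5. vault.crv(p='/nipo') == ok
-- 6. vault.scribe(p='/nipo/pump', c='drutre') == created
-- 7. vault.strike(p='/nipo') == ToolError: not empty
-- 8. vault.scribe(p='/tateti', c='gi') == created
-- 9. vault.strike(p='/snifiwi') == ok
-- 10. recast.translate(v='253', u_from='C', u_to='F') == 2437/5
-- 11. recast.translate(v='6885', u_from='kB', u_to='B') == 6885000
-- 12. vault.scanf(p='/') == [jostumit/, nipo/, tateti]

Answer: [jostumit/, nipo/, tateti]


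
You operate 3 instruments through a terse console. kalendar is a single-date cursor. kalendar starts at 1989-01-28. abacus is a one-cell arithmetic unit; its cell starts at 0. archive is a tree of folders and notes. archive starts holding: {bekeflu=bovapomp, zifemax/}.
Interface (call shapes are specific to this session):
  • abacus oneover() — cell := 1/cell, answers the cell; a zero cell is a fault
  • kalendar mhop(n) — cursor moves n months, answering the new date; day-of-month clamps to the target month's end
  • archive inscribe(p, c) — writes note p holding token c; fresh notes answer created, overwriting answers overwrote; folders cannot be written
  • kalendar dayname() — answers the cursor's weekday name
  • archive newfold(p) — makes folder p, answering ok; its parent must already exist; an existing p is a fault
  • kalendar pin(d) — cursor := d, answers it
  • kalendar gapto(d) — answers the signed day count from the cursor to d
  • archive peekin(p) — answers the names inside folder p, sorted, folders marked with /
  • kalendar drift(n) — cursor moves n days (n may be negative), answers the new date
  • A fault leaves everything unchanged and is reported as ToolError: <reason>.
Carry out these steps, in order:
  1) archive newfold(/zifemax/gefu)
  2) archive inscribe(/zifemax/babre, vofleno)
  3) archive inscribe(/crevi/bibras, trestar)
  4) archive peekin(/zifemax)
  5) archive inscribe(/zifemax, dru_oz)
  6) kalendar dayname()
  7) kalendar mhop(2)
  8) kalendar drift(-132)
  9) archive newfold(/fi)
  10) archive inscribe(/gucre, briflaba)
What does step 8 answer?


I try archive newfold on /zifemax/gefu: ok.
I call archive inscribe on /zifemax/babre, vofleno, which returns created.
I use archive inscribe on /crevi/bibras, trestar, → ToolError: no parent.
I use archive peekin on /zifemax, which returns [babre, gefu/].
Next I call archive inscribe on /zifemax, dru_oz: ToolError: is a directory.
Then kalendar dayname, and get Saturday.
Next I call kalendar mhop on 2, which returns 1989-03-28.
Invoking kalendar drift on -132, and observe 1988-11-16.
Calling archive newfold on /fi, which returns ok.
I invoke archive inscribe on /gucre, briflaba, and get created.

Answer: 1988-11-16


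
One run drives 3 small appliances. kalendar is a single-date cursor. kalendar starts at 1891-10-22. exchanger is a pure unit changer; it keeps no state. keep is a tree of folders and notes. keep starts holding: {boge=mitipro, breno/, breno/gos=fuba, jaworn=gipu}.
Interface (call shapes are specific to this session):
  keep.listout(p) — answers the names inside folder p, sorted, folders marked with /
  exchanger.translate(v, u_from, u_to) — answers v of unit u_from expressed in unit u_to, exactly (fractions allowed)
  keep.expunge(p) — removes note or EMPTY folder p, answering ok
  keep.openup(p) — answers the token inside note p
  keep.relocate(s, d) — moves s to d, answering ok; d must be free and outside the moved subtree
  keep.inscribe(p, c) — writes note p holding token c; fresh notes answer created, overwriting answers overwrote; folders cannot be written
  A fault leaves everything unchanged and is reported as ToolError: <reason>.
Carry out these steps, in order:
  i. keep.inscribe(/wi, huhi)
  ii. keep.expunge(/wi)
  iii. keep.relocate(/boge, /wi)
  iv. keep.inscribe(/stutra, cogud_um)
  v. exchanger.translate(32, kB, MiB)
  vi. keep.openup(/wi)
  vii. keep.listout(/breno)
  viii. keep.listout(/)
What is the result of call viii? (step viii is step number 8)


Answer: [breno/, jaworn, stutra, wi]

Derivation:
I try inscribe with p: /wi, c: huhi, yielding created.
I run expunge with p: /wi, and see ok.
I try relocate with s: /boge, d: /wi, yielding ok.
I try inscribe with p: /stutra, c: cogud_um, yielding created.
Invoking translate with v: 32, u_from: kB, u_to: MiB, and get 125/4096.
Now I run openup with p: /wi, and observe mitipro.
I invoke listout with p: /breno, and observe [gos].
Using listout with p: /, → [breno/, jaworn, stutra, wi].


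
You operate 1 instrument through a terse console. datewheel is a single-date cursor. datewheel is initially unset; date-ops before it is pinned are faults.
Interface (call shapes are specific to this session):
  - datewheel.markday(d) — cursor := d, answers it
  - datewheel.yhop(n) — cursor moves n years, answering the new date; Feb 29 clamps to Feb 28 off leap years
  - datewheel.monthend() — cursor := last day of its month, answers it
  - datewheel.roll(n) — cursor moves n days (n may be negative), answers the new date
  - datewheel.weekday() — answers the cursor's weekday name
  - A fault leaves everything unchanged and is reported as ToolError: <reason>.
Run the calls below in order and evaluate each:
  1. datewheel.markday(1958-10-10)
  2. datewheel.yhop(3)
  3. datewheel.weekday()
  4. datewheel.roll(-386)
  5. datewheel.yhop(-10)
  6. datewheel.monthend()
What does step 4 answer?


Answer: 1960-09-19

Derivation:
% datewheel.markday d: 1958-10-10
= 1958-10-10
% datewheel.yhop n: 3
= 1961-10-10
% datewheel.weekday
= Tuesday
% datewheel.roll n: -386
= 1960-09-19
% datewheel.yhop n: -10
= 1950-09-19
% datewheel.monthend
= 1950-09-30


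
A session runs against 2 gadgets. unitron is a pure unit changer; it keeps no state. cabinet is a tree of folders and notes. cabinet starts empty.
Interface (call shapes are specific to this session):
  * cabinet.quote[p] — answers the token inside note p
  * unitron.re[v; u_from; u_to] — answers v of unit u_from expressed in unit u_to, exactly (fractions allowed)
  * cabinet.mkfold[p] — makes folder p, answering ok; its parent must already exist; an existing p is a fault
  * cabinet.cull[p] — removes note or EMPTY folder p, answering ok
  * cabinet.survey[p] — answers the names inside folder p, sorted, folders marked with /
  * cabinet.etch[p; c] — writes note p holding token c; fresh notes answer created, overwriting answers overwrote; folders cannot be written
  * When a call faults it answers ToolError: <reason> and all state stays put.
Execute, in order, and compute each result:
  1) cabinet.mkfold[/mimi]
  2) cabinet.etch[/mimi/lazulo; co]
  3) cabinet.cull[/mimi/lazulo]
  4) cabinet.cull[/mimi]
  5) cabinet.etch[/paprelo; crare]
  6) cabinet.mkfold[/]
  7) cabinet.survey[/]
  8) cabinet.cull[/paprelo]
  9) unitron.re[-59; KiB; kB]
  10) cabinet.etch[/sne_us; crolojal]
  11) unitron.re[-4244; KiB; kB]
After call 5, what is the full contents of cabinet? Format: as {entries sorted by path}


Answer: {paprelo=crare}

Derivation:
% cabinet.mkfold(p→/mimi) == ok
% cabinet.etch(p→/mimi/lazulo, c→co) == created
% cabinet.cull(p→/mimi/lazulo) == ok
% cabinet.cull(p→/mimi) == ok
% cabinet.etch(p→/paprelo, c→crare) == created
% cabinet.mkfold(p→/) == ToolError: exists
% cabinet.survey(p→/) == [paprelo]
% cabinet.cull(p→/paprelo) == ok
% unitron.re(v→-59, u_from→KiB, u_to→kB) == -7552/125
% cabinet.etch(p→/sne_us, c→crolojal) == created
% unitron.re(v→-4244, u_from→KiB, u_to→kB) == -543232/125


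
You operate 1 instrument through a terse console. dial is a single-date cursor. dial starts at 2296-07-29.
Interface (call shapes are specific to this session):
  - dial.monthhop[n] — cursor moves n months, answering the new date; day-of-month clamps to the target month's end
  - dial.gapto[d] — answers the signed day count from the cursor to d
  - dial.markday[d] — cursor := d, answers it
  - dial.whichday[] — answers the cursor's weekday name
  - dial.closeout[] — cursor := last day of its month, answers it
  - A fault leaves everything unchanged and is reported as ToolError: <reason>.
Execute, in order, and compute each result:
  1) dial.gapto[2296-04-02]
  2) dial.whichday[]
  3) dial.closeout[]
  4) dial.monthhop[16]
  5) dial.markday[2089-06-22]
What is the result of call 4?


Calling dial.gapto(2296-04-02), → -118.
I run dial.whichday(), and get Wednesday.
Invoking dial.closeout: 2296-07-31.
Calling dial.monthhop(16), — result: 2297-11-30.
I use dial.markday(2089-06-22): 2089-06-22.

Answer: 2297-11-30


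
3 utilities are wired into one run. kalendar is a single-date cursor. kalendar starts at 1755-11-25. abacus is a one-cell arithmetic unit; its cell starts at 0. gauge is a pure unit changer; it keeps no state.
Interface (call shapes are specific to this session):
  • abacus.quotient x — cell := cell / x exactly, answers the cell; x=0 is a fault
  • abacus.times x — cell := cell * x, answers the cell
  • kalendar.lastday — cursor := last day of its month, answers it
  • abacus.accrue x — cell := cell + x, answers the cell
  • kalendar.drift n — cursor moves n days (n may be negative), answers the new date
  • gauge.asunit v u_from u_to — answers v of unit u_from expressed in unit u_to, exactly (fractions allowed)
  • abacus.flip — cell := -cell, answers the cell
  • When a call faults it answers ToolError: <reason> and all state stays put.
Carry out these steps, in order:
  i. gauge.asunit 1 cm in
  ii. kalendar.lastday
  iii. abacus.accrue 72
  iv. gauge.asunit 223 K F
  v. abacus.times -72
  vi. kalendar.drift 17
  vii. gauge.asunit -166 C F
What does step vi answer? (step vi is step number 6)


! 1. asunit(v=1, u_from=cm, u_to=in) == 50/127
! 2. lastday() == 1755-11-30
! 3. accrue(x=72) == 72
! 4. asunit(v=223, u_from=K, u_to=F) == -5827/100
! 5. times(x=-72) == -5184
! 6. drift(n=17) == 1755-12-17
! 7. asunit(v=-166, u_from=C, u_to=F) == -1334/5

Answer: 1755-12-17


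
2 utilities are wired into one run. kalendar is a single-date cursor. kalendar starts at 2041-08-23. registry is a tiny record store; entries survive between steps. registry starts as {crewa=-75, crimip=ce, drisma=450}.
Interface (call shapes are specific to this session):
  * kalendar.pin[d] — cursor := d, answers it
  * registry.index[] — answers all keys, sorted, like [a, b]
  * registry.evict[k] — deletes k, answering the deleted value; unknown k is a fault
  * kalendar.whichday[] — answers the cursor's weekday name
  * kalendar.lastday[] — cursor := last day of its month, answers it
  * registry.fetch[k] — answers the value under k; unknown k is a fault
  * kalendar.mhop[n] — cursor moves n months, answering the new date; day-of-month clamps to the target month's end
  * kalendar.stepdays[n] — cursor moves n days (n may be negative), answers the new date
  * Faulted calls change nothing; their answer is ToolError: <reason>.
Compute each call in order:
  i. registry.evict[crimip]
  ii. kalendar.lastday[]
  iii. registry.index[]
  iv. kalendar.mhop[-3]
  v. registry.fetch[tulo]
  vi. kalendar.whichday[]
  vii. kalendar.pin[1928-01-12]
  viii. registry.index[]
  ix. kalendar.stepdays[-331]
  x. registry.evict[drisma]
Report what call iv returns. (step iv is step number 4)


> registry.evict k=crimip
= ce
> kalendar.lastday
= 2041-08-31
> registry.index
= [crewa, drisma]
> kalendar.mhop n=-3
= 2041-05-31
> registry.fetch k=tulo
= ToolError: no such key tulo
> kalendar.whichday
= Friday
> kalendar.pin d=1928-01-12
= 1928-01-12
> registry.index
= [crewa, drisma]
> kalendar.stepdays n=-331
= 1927-02-15
> registry.evict k=drisma
= 450

Answer: 2041-05-31


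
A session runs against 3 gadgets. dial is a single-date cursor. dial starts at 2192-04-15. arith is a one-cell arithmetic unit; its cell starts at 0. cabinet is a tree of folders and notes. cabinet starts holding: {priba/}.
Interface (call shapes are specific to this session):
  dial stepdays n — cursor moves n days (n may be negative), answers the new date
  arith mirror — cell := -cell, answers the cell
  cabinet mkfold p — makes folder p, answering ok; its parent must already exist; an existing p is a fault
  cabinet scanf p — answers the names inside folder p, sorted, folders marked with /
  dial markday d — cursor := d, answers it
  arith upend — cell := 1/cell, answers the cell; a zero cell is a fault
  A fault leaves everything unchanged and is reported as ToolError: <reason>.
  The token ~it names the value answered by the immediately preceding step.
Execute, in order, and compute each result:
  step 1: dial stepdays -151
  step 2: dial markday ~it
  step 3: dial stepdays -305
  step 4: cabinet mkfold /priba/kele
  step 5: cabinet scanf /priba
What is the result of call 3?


Answer: 2191-01-15

Derivation:
Then dial stepdays on n→-151, yielding 2191-11-16.
Calling dial markday on d→~it, and get 2191-11-16.
I use dial stepdays on n→-305, which returns 2191-01-15.
I invoke cabinet mkfold on p→/priba/kele, yielding ok.
Next I call cabinet scanf on p→/priba, → [kele/].


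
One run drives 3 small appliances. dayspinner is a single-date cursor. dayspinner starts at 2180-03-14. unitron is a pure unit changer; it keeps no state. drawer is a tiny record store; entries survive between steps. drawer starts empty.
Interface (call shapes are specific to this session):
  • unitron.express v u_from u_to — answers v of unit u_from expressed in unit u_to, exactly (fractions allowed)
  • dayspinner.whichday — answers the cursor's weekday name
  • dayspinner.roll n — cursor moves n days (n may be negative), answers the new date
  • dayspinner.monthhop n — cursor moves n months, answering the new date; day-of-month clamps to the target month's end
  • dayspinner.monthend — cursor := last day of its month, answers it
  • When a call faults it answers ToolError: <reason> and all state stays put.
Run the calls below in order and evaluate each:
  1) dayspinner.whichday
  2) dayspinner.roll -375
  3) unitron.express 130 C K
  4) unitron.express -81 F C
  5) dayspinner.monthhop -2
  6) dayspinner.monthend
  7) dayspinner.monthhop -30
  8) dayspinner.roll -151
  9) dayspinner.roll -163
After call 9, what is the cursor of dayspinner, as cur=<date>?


Answer: cur=2175-09-21

Derivation:
;; 1. dayspinner.whichday() == Tuesday
;; 2. dayspinner.roll(n='-375') == 2179-03-05
;; 3. unitron.express(v='130', u_from='C', u_to='K') == 8063/20
;; 4. unitron.express(v='-81', u_from='F', u_to='C') == -565/9
;; 5. dayspinner.monthhop(n='-2') == 2179-01-05
;; 6. dayspinner.monthend() == 2179-01-31
;; 7. dayspinner.monthhop(n='-30') == 2176-07-31
;; 8. dayspinner.roll(n='-151') == 2176-03-02
;; 9. dayspinner.roll(n='-163') == 2175-09-21


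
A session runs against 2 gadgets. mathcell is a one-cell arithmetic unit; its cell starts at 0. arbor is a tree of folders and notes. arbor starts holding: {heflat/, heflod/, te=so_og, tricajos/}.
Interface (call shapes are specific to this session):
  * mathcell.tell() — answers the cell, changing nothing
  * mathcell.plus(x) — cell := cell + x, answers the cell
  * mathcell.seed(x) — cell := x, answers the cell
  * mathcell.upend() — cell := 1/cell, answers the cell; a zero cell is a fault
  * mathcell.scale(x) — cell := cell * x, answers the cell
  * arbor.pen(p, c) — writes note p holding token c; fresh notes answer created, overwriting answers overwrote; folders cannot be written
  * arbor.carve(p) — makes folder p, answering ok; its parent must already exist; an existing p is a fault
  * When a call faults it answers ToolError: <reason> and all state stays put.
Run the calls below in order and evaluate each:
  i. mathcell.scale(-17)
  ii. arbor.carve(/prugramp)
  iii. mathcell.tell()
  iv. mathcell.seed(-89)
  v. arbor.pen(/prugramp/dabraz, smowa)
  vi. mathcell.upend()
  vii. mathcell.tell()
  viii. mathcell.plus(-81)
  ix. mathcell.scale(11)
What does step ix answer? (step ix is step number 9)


Calling mathcell.scale on x=-17, → 0.
Using arbor.carve on p=/prugramp, yielding ok.
Invoking mathcell.tell(), and get 0.
Now I run mathcell.seed on x=-89, which returns -89.
I use arbor.pen on p=/prugramp/dabraz, c=smowa, giving created.
I use mathcell.upend, — result: -1/89.
I try mathcell.tell, — result: -1/89.
I invoke mathcell.plus on x=-81, and see -7210/89.
Invoking mathcell.scale on x=11, → -79310/89.

Answer: -79310/89


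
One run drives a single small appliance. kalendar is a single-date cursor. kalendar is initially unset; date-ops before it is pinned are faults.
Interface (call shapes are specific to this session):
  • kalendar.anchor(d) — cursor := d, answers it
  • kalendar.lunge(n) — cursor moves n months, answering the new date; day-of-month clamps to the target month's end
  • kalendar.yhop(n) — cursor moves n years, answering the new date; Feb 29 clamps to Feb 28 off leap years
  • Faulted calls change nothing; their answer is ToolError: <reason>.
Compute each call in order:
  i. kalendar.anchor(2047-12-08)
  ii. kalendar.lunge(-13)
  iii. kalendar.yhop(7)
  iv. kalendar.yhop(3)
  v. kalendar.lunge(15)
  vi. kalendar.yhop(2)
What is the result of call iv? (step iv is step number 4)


Answer: 2056-11-08

Derivation:
Do: kalendar.anchor[d: 2047-12-08]
See: 2047-12-08
Do: kalendar.lunge[n: -13]
See: 2046-11-08
Do: kalendar.yhop[n: 7]
See: 2053-11-08
Do: kalendar.yhop[n: 3]
See: 2056-11-08
Do: kalendar.lunge[n: 15]
See: 2058-02-08
Do: kalendar.yhop[n: 2]
See: 2060-02-08


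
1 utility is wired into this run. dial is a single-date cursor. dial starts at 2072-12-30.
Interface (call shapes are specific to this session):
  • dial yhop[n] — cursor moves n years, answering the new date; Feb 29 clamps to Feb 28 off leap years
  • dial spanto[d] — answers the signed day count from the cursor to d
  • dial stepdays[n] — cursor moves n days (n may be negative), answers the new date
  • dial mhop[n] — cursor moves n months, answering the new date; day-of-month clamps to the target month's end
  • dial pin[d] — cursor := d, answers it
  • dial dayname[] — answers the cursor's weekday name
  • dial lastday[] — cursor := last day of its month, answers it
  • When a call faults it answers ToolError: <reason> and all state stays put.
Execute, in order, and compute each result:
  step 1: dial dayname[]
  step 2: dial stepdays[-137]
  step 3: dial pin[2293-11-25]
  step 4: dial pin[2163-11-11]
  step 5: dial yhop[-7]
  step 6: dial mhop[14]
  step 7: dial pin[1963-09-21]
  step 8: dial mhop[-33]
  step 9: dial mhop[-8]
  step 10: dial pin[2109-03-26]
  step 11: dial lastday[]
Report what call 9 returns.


Next I call dial dayname(), — result: Friday.
Calling dial stepdays(n=-137), yielding 2072-08-15.
Invoking dial pin(d=2293-11-25), — result: 2293-11-25.
I run dial pin(d=2163-11-11), and get 2163-11-11.
I run dial yhop(n=-7), — result: 2156-11-11.
Invoking dial mhop(n=14), and see 2158-01-11.
Calling dial pin(d=1963-09-21), yielding 1963-09-21.
Now I run dial mhop(n=-33), giving 1960-12-21.
Now I run dial mhop(n=-8), which returns 1960-04-21.
Next I call dial pin(d=2109-03-26): 2109-03-26.
I run dial lastday(), and see 2109-03-31.

Answer: 1960-04-21


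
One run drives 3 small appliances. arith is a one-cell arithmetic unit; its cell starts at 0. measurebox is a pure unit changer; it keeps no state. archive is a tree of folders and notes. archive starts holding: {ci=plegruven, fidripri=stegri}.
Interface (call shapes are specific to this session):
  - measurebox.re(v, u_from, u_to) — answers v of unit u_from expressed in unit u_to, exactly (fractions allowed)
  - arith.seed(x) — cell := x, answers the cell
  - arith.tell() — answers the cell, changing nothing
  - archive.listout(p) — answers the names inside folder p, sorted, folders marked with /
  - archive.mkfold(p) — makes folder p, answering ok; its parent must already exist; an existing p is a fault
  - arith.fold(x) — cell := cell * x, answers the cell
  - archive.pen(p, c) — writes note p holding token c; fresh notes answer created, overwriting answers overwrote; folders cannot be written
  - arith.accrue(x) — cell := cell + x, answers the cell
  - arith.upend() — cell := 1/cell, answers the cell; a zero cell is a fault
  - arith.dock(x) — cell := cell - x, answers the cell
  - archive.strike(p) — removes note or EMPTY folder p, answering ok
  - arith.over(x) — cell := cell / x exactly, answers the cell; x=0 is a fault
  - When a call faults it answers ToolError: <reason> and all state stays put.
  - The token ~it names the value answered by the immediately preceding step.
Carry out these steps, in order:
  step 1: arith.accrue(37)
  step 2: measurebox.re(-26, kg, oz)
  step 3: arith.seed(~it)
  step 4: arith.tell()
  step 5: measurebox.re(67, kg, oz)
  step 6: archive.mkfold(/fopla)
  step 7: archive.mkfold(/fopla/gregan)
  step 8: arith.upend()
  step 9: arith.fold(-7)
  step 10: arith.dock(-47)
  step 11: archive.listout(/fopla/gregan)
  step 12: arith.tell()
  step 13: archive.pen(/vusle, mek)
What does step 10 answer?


// 1. accrue(x: 37) == 37
// 2. re(v: -26, u_from: kg, u_to: oz) == -41600000000/45359237
// 3. seed(x: ~it) == -41600000000/45359237
// 4. tell() == -41600000000/45359237
// 5. re(v: 67, u_from: kg, u_to: oz) == 107200000000/45359237
// 6. mkfold(p: /fopla) == ok
// 7. mkfold(p: /fopla/gregan) == ok
// 8. upend() == -45359237/41600000000
// 9. fold(x: -7) == 317514659/41600000000
// 10. dock(x: -47) == 1955517514659/41600000000
// 11. listout(p: /fopla/gregan) == []
// 12. tell() == 1955517514659/41600000000
// 13. pen(p: /vusle, c: mek) == created

Answer: 1955517514659/41600000000
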